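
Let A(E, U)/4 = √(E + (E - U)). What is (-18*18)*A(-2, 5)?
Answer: -3888*I ≈ -3888.0*I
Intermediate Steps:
A(E, U) = 4*√(-U + 2*E) (A(E, U) = 4*√(E + (E - U)) = 4*√(-U + 2*E))
(-18*18)*A(-2, 5) = (-18*18)*(4*√(-1*5 + 2*(-2))) = -1296*√(-5 - 4) = -1296*√(-9) = -1296*3*I = -3888*I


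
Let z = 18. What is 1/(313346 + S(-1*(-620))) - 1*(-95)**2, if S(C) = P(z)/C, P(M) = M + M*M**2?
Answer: -175338033863/19428037 ≈ -9025.0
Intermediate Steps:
P(M) = M + M**3
S(C) = 5850/C (S(C) = (18 + 18**3)/C = (18 + 5832)/C = 5850/C)
1/(313346 + S(-1*(-620))) - 1*(-95)**2 = 1/(313346 + 5850/((-1*(-620)))) - 1*(-95)**2 = 1/(313346 + 5850/620) - 1*9025 = 1/(313346 + 5850*(1/620)) - 9025 = 1/(313346 + 585/62) - 9025 = 1/(19428037/62) - 9025 = 62/19428037 - 9025 = -175338033863/19428037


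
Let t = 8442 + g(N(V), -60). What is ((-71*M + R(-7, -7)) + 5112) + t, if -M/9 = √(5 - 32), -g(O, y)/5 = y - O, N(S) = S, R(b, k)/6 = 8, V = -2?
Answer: 13892 + 1917*I*√3 ≈ 13892.0 + 3320.3*I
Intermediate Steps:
R(b, k) = 48 (R(b, k) = 6*8 = 48)
g(O, y) = -5*y + 5*O (g(O, y) = -5*(y - O) = -5*y + 5*O)
t = 8732 (t = 8442 + (-5*(-60) + 5*(-2)) = 8442 + (300 - 10) = 8442 + 290 = 8732)
M = -27*I*√3 (M = -9*√(5 - 32) = -27*I*√3 ≈ -46.765*I)
((-71*M + R(-7, -7)) + 5112) + t = ((-(-1917)*I*√3 + 48) + 5112) + 8732 = ((1917*I*√3 + 48) + 5112) + 8732 = ((48 + 1917*I*√3) + 5112) + 8732 = (5160 + 1917*I*√3) + 8732 = 13892 + 1917*I*√3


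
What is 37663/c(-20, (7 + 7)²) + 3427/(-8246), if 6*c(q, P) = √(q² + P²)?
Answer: -3427/8246 + 112989*√2426/4852 ≈ 1146.6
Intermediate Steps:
c(q, P) = √(P² + q²)/6 (c(q, P) = √(q² + P²)/6 = √(P² + q²)/6)
37663/c(-20, (7 + 7)²) + 3427/(-8246) = 37663/((√(((7 + 7)²)² + (-20)²)/6)) + 3427/(-8246) = 37663/((√((14²)² + 400)/6)) + 3427*(-1/8246) = 37663/((√(196² + 400)/6)) - 3427/8246 = 37663/((√(38416 + 400)/6)) - 3427/8246 = 37663/((√38816/6)) - 3427/8246 = 37663/(((4*√2426)/6)) - 3427/8246 = 37663/((2*√2426/3)) - 3427/8246 = 37663*(3*√2426/4852) - 3427/8246 = 112989*√2426/4852 - 3427/8246 = -3427/8246 + 112989*√2426/4852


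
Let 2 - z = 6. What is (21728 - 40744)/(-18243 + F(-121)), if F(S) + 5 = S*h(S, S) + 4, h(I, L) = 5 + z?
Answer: 19016/18365 ≈ 1.0354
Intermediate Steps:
z = -4 (z = 2 - 1*6 = 2 - 6 = -4)
h(I, L) = 1 (h(I, L) = 5 - 4 = 1)
F(S) = -1 + S (F(S) = -5 + (S*1 + 4) = -5 + (S + 4) = -5 + (4 + S) = -1 + S)
(21728 - 40744)/(-18243 + F(-121)) = (21728 - 40744)/(-18243 + (-1 - 121)) = -19016/(-18243 - 122) = -19016/(-18365) = -19016*(-1/18365) = 19016/18365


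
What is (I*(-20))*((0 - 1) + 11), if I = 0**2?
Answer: 0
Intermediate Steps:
I = 0
(I*(-20))*((0 - 1) + 11) = (0*(-20))*((0 - 1) + 11) = 0*(-1 + 11) = 0*10 = 0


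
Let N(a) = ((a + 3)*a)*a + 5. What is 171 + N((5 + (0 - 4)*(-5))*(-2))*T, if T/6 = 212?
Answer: -149453469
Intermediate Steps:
T = 1272 (T = 6*212 = 1272)
N(a) = 5 + a²*(3 + a) (N(a) = ((3 + a)*a)*a + 5 = (a*(3 + a))*a + 5 = a²*(3 + a) + 5 = 5 + a²*(3 + a))
171 + N((5 + (0 - 4)*(-5))*(-2))*T = 171 + (5 + ((5 + (0 - 4)*(-5))*(-2))³ + 3*((5 + (0 - 4)*(-5))*(-2))²)*1272 = 171 + (5 + ((5 - 4*(-5))*(-2))³ + 3*((5 - 4*(-5))*(-2))²)*1272 = 171 + (5 + ((5 + 20)*(-2))³ + 3*((5 + 20)*(-2))²)*1272 = 171 + (5 + (25*(-2))³ + 3*(25*(-2))²)*1272 = 171 + (5 + (-50)³ + 3*(-50)²)*1272 = 171 + (5 - 125000 + 3*2500)*1272 = 171 + (5 - 125000 + 7500)*1272 = 171 - 117495*1272 = 171 - 149453640 = -149453469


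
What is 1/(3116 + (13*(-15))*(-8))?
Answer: 1/4676 ≈ 0.00021386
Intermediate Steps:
1/(3116 + (13*(-15))*(-8)) = 1/(3116 - 195*(-8)) = 1/(3116 + 1560) = 1/4676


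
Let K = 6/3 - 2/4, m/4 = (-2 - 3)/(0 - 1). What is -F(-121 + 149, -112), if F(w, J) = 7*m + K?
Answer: -283/2 ≈ -141.50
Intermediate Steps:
m = 20 (m = 4*((-2 - 3)/(0 - 1)) = 4*(-5/(-1)) = 4*(-5*(-1)) = 4*5 = 20)
K = 3/2 (K = 6*(⅓) - 2*¼ = 2 - ½ = 3/2 ≈ 1.5000)
F(w, J) = 283/2 (F(w, J) = 7*20 + 3/2 = 140 + 3/2 = 283/2)
-F(-121 + 149, -112) = -1*283/2 = -283/2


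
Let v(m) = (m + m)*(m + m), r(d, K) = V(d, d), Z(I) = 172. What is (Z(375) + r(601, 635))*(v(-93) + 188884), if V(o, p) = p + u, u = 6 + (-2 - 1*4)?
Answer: 172750040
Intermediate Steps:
u = 0 (u = 6 + (-2 - 4) = 6 - 6 = 0)
V(o, p) = p (V(o, p) = p + 0 = p)
r(d, K) = d
v(m) = 4*m² (v(m) = (2*m)*(2*m) = 4*m²)
(Z(375) + r(601, 635))*(v(-93) + 188884) = (172 + 601)*(4*(-93)² + 188884) = 773*(4*8649 + 188884) = 773*(34596 + 188884) = 773*223480 = 172750040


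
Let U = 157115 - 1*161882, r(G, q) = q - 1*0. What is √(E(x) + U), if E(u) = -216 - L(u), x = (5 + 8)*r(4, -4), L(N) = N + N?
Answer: I*√4879 ≈ 69.85*I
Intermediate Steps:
L(N) = 2*N
r(G, q) = q (r(G, q) = q + 0 = q)
x = -52 (x = (5 + 8)*(-4) = 13*(-4) = -52)
U = -4767 (U = 157115 - 161882 = -4767)
E(u) = -216 - 2*u
√(E(x) + U) = √((-216 - 2*(-52)) - 4767) = √((-216 + 104) - 4767) = √(-112 - 4767) = √(-4879) = I*√4879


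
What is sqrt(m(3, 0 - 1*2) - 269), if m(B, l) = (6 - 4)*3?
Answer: I*sqrt(263) ≈ 16.217*I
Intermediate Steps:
m(B, l) = 6 (m(B, l) = 2*3 = 6)
sqrt(m(3, 0 - 1*2) - 269) = sqrt(6 - 269) = sqrt(-263) = I*sqrt(263)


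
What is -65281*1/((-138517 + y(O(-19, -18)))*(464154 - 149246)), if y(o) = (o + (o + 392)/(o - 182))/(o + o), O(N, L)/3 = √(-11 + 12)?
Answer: 35055897/23423977482664 ≈ 1.4966e-6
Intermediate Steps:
O(N, L) = 3 (O(N, L) = 3*√(-11 + 12) = 3*√1 = 3*1 = 3)
y(o) = (o + (392 + o)/(-182 + o))/(2*o) (y(o) = (o + (392 + o)/(-182 + o))/((2*o)) = (o + (392 + o)/(-182 + o))*(1/(2*o)) = (o + (392 + o)/(-182 + o))/(2*o))
-65281*1/((-138517 + y(O(-19, -18)))*(464154 - 149246)) = -65281*1/((-138517 + (½)*(392 + 3² - 181*3)/(3*(-182 + 3)))*(464154 - 149246)) = -65281*1/(314908*(-138517 + (½)*(⅓)*(392 + 9 - 543)/(-179))) = -65281*1/(314908*(-138517 + (½)*(⅓)*(-1/179)*(-142))) = -65281*1/(314908*(-138517 + 71/537)) = -65281/(314908*(-74383558/537)) = -65281/(-23423977482664/537) = -65281*(-537/23423977482664) = 35055897/23423977482664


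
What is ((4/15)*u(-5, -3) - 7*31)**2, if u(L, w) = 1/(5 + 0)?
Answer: 264745441/5625 ≈ 47066.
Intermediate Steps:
u(L, w) = 1/5
((4/15)*u(-5, -3) - 7*31)**2 = ((4/15)*(1/5) - 7*31)**2 = ((4*(1/15))*(1/5) - 217)**2 = ((4/15)*(1/5) - 217)**2 = (4/75 - 217)**2 = (-16271/75)**2 = 264745441/5625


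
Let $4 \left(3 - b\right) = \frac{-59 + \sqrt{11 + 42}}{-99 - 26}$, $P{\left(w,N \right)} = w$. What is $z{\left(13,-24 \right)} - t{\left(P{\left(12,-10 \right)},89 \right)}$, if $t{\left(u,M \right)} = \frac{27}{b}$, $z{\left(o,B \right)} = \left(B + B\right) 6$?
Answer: $- \frac{154366191}{519107} + \frac{3375 \sqrt{53}}{519107} \approx -297.32$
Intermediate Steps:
$b = \frac{1441}{500} + \frac{\sqrt{53}}{500}$ ($b = 3 - \frac{\left(-59 + \sqrt{11 + 42}\right) \frac{1}{-99 - 26}}{4} = 3 - \frac{\left(-59 + \sqrt{53}\right) \frac{1}{-125}}{4} = 3 - \frac{\left(-59 + \sqrt{53}\right) \left(- \frac{1}{125}\right)}{4} = 3 - \frac{\frac{59}{125} - \frac{\sqrt{53}}{125}}{4} = 3 - \left(\frac{59}{500} - \frac{\sqrt{53}}{500}\right) = \frac{1441}{500} + \frac{\sqrt{53}}{500} \approx 2.8966$)
$z{\left(o,B \right)} = 12 B$ ($z{\left(o,B \right)} = 2 B 6 = 12 B$)
$t{\left(u,M \right)} = \frac{27}{\frac{1441}{500} + \frac{\sqrt{53}}{500}}$
$z{\left(13,-24 \right)} - t{\left(P{\left(12,-10 \right)},89 \right)} = 12 \left(-24\right) - \left(\frac{4863375}{519107} - \frac{3375 \sqrt{53}}{519107}\right) = -288 - \left(\frac{4863375}{519107} - \frac{3375 \sqrt{53}}{519107}\right) = - \frac{154366191}{519107} + \frac{3375 \sqrt{53}}{519107}$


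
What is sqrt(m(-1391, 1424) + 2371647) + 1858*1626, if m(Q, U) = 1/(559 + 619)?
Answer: 3021108 + sqrt(3291096596726)/1178 ≈ 3.0226e+6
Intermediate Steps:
m(Q, U) = 1/1178
sqrt(m(-1391, 1424) + 2371647) + 1858*1626 = sqrt(1/1178 + 2371647) + 1858*1626 = sqrt(2793800167/1178) + 3021108 = sqrt(3291096596726)/1178 + 3021108 = 3021108 + sqrt(3291096596726)/1178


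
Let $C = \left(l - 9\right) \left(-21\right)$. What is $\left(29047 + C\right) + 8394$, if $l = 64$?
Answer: $36286$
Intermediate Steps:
$C = -1155$ ($C = \left(64 - 9\right) \left(-21\right) = 55 \left(-21\right) = -1155$)
$\left(29047 + C\right) + 8394 = \left(29047 - 1155\right) + 8394 = 27892 + 8394 = 36286$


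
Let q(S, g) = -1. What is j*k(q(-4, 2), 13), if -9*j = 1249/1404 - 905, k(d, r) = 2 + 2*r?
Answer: 8885597/3159 ≈ 2812.8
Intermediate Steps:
j = 1269371/12636 (j = -(1249/1404 - 905)/9 = -⅑*(-1269371/1404) = 1269371/12636 ≈ 100.46)
j*k(q(-4, 2), 13) = 1269371*(2 + 2*13)/12636 = 1269371*(2 + 26)/12636 = (1269371/12636)*28 = 8885597/3159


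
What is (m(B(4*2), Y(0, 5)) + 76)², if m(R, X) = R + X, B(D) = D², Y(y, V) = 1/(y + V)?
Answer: 491401/25 ≈ 19656.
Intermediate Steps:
Y(y, V) = 1/(V + y)
(m(B(4*2), Y(0, 5)) + 76)² = (((4*2)² + 1/(5 + 0)) + 76)² = ((8² + 1/5) + 76)² = ((64 + ⅕) + 76)² = (321/5 + 76)² = (701/5)² = 491401/25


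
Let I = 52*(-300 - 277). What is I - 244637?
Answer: -274641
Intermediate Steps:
I = -30004 (I = 52*(-577) = -30004)
I - 244637 = -30004 - 244637 = -274641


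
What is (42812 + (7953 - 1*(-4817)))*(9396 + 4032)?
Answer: 746355096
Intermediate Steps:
(42812 + (7953 - 1*(-4817)))*(9396 + 4032) = (42812 + (7953 + 4817))*13428 = (42812 + 12770)*13428 = 55582*13428 = 746355096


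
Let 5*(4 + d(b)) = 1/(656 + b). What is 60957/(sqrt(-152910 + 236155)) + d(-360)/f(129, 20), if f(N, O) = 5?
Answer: -5919/7400 + 60957*sqrt(83245)/83245 ≈ 210.47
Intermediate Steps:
d(b) = -4 + 1/(5*(656 + b))
60957/(sqrt(-152910 + 236155)) + d(-360)/f(129, 20) = 60957/(sqrt(-152910 + 236155)) + ((-13119 - 20*(-360))/(5*(656 - 360)))/5 = 60957/(sqrt(83245)) + ((1/5)*(-13119 + 7200)/296)*(1/5) = 60957*(sqrt(83245)/83245) + ((1/5)*(1/296)*(-5919))*(1/5) = 60957*sqrt(83245)/83245 - 5919/1480*1/5 = 60957*sqrt(83245)/83245 - 5919/7400 = -5919/7400 + 60957*sqrt(83245)/83245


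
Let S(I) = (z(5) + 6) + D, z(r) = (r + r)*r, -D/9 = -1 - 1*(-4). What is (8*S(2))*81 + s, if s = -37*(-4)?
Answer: 18940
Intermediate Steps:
D = -27 (D = -9*(-1 - 1*(-4)) = -9*(-1 + 4) = -9*3 = -27)
z(r) = 2*r² (z(r) = (2*r)*r = 2*r²)
S(I) = 29 (S(I) = (2*5² + 6) - 27 = (2*25 + 6) - 27 = (50 + 6) - 27 = 56 - 27 = 29)
s = 148
(8*S(2))*81 + s = (8*29)*81 + 148 = 232*81 + 148 = 18792 + 148 = 18940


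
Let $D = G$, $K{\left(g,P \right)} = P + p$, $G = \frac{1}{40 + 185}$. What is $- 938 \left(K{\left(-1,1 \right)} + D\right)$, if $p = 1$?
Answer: $- \frac{423038}{225} \approx -1880.2$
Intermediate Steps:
$G = \frac{1}{225} \approx 0.0044444$
$K{\left(g,P \right)} = 1 + P$ ($K{\left(g,P \right)} = P + 1 = 1 + P$)
$D = \frac{1}{225} \approx 0.0044444$
$- 938 \left(K{\left(-1,1 \right)} + D\right) = - 938 \left(\left(1 + 1\right) + \frac{1}{225}\right) = - 938 \left(2 + \frac{1}{225}\right) = \left(-938\right) \frac{451}{225} = - \frac{423038}{225}$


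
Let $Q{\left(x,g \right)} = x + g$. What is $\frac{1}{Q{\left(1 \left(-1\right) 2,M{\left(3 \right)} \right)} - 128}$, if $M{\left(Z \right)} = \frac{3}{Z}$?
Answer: $- \frac{1}{129} \approx -0.0077519$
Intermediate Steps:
$Q{\left(x,g \right)} = g + x$
$\frac{1}{Q{\left(1 \left(-1\right) 2,M{\left(3 \right)} \right)} - 128} = \frac{1}{\left(\frac{3}{3} + 1 \left(-1\right) 2\right) - 128} = \frac{1}{\left(3 \cdot \frac{1}{3} - 2\right) - 128} = \frac{1}{\left(1 - 2\right) - 128} = \frac{1}{-1 - 128} = \frac{1}{-129} = - \frac{1}{129}$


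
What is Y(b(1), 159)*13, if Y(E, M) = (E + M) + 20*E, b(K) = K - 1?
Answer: 2067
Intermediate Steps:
b(K) = -1 + K
Y(E, M) = M + 21*E
Y(b(1), 159)*13 = (159 + 21*(-1 + 1))*13 = (159 + 21*0)*13 = (159 + 0)*13 = 159*13 = 2067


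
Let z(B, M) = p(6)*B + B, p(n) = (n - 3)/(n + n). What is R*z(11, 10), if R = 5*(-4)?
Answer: -275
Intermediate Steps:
p(n) = (-3 + n)/(2*n) (p(n) = (-3 + n)/((2*n)) = (-3 + n)*(1/(2*n)) = (-3 + n)/(2*n))
z(B, M) = 5*B/4 (z(B, M) = ((½)*(-3 + 6)/6)*B + B = ((½)*(⅙)*3)*B + B = B/4 + B = 5*B/4)
R = -20
R*z(11, 10) = -25*11 = -20*55/4 = -275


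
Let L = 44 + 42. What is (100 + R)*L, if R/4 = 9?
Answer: 11696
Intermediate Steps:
R = 36 (R = 4*9 = 36)
L = 86
(100 + R)*L = (100 + 36)*86 = 136*86 = 11696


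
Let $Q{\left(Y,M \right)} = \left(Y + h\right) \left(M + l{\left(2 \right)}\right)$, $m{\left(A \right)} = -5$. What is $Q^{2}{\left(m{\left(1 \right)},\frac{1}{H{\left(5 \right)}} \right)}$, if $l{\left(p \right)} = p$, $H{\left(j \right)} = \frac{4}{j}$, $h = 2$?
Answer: $\frac{1521}{16} \approx 95.063$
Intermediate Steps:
$Q{\left(Y,M \right)} = \left(2 + M\right) \left(2 + Y\right)$ ($Q{\left(Y,M \right)} = \left(Y + 2\right) \left(M + 2\right) = \left(2 + Y\right) \left(2 + M\right) = \left(2 + M\right) \left(2 + Y\right)$)
$Q^{2}{\left(m{\left(1 \right)},\frac{1}{H{\left(5 \right)}} \right)} = \left(4 + \frac{2}{4 \cdot \frac{1}{5}} + 2 \left(-5\right) + \frac{1}{4 \cdot \frac{1}{5}} \left(-5\right)\right)^{2} = \left(4 + \frac{2}{4 \cdot \frac{1}{5}} - 10 + \frac{1}{4 \cdot \frac{1}{5}} \left(-5\right)\right)^{2} = \left(4 + \frac{2}{\frac{4}{5}} - 10 + \frac{1}{\frac{4}{5}} \left(-5\right)\right)^{2} = \left(4 + 2 \cdot \frac{5}{4} - 10 + \frac{5}{4} \left(-5\right)\right)^{2} = \left(4 + \frac{5}{2} - 10 - \frac{25}{4}\right)^{2} = \left(- \frac{39}{4}\right)^{2} = \frac{1521}{16}$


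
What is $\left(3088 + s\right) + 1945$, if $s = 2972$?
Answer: $8005$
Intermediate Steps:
$\left(3088 + s\right) + 1945 = \left(3088 + 2972\right) + 1945 = 6060 + 1945 = 8005$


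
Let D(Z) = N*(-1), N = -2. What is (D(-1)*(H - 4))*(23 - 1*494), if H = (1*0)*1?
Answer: 3768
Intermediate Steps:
H = 0 (H = 0*1 = 0)
D(Z) = 2 (D(Z) = -2*(-1) = 2)
(D(-1)*(H - 4))*(23 - 1*494) = (2*(0 - 4))*(23 - 1*494) = (2*(-4))*(23 - 494) = -8*(-471) = 3768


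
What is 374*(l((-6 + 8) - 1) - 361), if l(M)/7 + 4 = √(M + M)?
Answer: -145486 + 2618*√2 ≈ -1.4178e+5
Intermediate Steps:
l(M) = -28 + 7*√2*√M (l(M) = -28 + 7*√(M + M) = -28 + 7*√(2*M) = -28 + 7*(√2*√M) = -28 + 7*√2*√M)
374*(l((-6 + 8) - 1) - 361) = 374*((-28 + 7*√2*√((-6 + 8) - 1)) - 361) = 374*((-28 + 7*√2*√(2 - 1)) - 361) = 374*((-28 + 7*√2*√1) - 361) = 374*((-28 + 7*√2*1) - 361) = 374*((-28 + 7*√2) - 361) = 374*(-389 + 7*√2) = -145486 + 2618*√2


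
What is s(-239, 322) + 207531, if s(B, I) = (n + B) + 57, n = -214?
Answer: 207135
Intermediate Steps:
s(B, I) = -157 + B (s(B, I) = (-214 + B) + 57 = -157 + B)
s(-239, 322) + 207531 = (-157 - 239) + 207531 = -396 + 207531 = 207135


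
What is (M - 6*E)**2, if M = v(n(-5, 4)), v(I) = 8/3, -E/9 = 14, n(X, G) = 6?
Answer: 5180176/9 ≈ 5.7558e+5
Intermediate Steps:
E = -126 (E = -9*14 = -126)
v(I) = 8/3 (v(I) = 8*(1/3) = 8/3)
M = 8/3 ≈ 2.6667
(M - 6*E)**2 = (8/3 - 6*(-126))**2 = (8/3 + 756)**2 = (2276/3)**2 = 5180176/9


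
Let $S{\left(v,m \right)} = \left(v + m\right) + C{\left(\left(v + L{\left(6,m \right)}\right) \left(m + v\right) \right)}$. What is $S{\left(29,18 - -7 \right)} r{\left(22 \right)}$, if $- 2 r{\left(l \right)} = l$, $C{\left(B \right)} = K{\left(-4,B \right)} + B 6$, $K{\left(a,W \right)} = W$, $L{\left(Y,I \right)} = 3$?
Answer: $-133650$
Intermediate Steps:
$C{\left(B \right)} = 7 B$ ($C{\left(B \right)} = B + B 6 = B + 6 B = 7 B$)
$S{\left(v,m \right)} = m + v + 7 \left(3 + v\right) \left(m + v\right)$ ($S{\left(v,m \right)} = \left(v + m\right) + 7 \left(v + 3\right) \left(m + v\right) = \left(m + v\right) + 7 \left(3 + v\right) \left(m + v\right) = m + v + 7 \left(3 + v\right) \left(m + v\right)$)
$r{\left(l \right)} = - \frac{l}{2}$
$S{\left(29,18 - -7 \right)} r{\left(22 \right)} = \left(7 \cdot 29^{2} + 22 \left(18 - -7\right) + 22 \cdot 29 + 7 \left(18 - -7\right) 29\right) \left(\left(- \frac{1}{2}\right) 22\right) = \left(7 \cdot 841 + 22 \left(18 + 7\right) + 638 + 7 \left(18 + 7\right) 29\right) \left(-11\right) = \left(5887 + 22 \cdot 25 + 638 + 7 \cdot 25 \cdot 29\right) \left(-11\right) = \left(5887 + 550 + 638 + 5075\right) \left(-11\right) = 12150 \left(-11\right) = -133650$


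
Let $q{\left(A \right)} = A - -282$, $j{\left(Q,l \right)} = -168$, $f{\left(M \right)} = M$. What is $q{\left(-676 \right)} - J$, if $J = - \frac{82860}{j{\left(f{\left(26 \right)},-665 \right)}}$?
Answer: $- \frac{12421}{14} \approx -887.21$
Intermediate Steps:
$q{\left(A \right)} = 282 + A$ ($q{\left(A \right)} = A + 282 = 282 + A$)
$J = \frac{6905}{14}$ ($J = - \frac{82860}{-168} = \left(-82860\right) \left(- \frac{1}{168}\right) = \frac{6905}{14} \approx 493.21$)
$q{\left(-676 \right)} - J = \left(282 - 676\right) - \frac{6905}{14} = -394 - \frac{6905}{14} = - \frac{12421}{14}$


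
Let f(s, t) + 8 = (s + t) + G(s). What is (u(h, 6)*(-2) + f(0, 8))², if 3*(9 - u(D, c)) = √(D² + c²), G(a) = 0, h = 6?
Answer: 356 - 144*√2 ≈ 152.35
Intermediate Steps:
u(D, c) = 9 - √(D² + c²)/3
f(s, t) = -8 + s + t (f(s, t) = -8 + ((s + t) + 0) = -8 + (s + t) = -8 + s + t)
(u(h, 6)*(-2) + f(0, 8))² = ((9 - √(6² + 6²)/3)*(-2) + (-8 + 0 + 8))² = ((9 - √(36 + 36)/3)*(-2) + 0)² = ((9 - 2*√2)*(-2) + 0)² = ((-18 + 4*√2) + 0)² = (-18 + 4*√2)²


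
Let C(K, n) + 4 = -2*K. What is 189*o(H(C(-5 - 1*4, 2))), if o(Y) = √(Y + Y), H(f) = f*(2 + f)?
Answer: 1512*√7 ≈ 4000.4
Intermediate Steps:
C(K, n) = -4 - 2*K
o(Y) = √2*√Y (o(Y) = √(2*Y) = √2*√Y)
189*o(H(C(-5 - 1*4, 2))) = 189*(√2*√((-4 - 2*(-5 - 1*4))*(2 + (-4 - 2*(-5 - 1*4))))) = 189*(√2*√((-4 - 2*(-5 - 4))*(2 + (-4 - 2*(-5 - 4))))) = 189*(√2*√((-4 - 2*(-9))*(2 + (-4 - 2*(-9))))) = 189*(√2*√((-4 + 18)*(2 + (-4 + 18)))) = 189*(√2*√(14*(2 + 14))) = 189*(√2*√(14*16)) = 189*(√2*√224) = 189*(√2*(4*√14)) = 189*(8*√7) = 1512*√7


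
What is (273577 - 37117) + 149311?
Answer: 385771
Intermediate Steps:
(273577 - 37117) + 149311 = 236460 + 149311 = 385771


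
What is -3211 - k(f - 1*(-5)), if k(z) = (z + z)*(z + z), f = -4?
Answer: -3215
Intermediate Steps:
k(z) = 4*z**2 (k(z) = (2*z)*(2*z) = 4*z**2)
-3211 - k(f - 1*(-5)) = -3211 - 4*(-4 - 1*(-5))**2 = -3211 - 4*(-4 + 5)**2 = -3211 - 4*1**2 = -3211 - 4 = -3215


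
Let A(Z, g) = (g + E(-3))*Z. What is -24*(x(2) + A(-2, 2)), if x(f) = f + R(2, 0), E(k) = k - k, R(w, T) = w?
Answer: 0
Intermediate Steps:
E(k) = 0
x(f) = 2 + f (x(f) = f + 2 = 2 + f)
A(Z, g) = Z*g (A(Z, g) = (g + 0)*Z = g*Z = Z*g)
-24*(x(2) + A(-2, 2)) = -24*((2 + 2) - 2*2) = -24*(4 - 4) = -24*0 = 0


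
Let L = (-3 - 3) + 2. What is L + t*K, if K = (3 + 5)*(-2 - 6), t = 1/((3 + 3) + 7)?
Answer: -116/13 ≈ -8.9231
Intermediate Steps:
t = 1/13 (t = 1/(6 + 7) = 1/13 ≈ 0.076923)
K = -64 (K = 8*(-8) = -64)
L = -4 (L = -6 + 2 = -4)
L + t*K = -4 + (1/13)*(-64) = -4 - 64/13 = -116/13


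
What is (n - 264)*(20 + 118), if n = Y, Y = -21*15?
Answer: -79902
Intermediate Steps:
Y = -315
n = -315
(n - 264)*(20 + 118) = (-315 - 264)*(20 + 118) = -579*138 = -79902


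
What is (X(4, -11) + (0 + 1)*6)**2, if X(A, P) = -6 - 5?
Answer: 25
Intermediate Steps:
X(A, P) = -11
(X(4, -11) + (0 + 1)*6)**2 = (-11 + (0 + 1)*6)**2 = (-11 + 1*6)**2 = (-11 + 6)**2 = (-5)**2 = 25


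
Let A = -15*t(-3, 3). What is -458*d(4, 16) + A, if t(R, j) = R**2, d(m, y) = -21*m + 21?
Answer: 28719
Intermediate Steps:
d(m, y) = 21 - 21*m
A = -135 (A = -15*(-3)**2 = -15*9 = -135)
-458*d(4, 16) + A = -458*(21 - 21*4) - 135 = -458*(21 - 84) - 135 = -458*(-63) - 135 = 28854 - 135 = 28719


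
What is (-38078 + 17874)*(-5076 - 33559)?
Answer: 780581540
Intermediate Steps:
(-38078 + 17874)*(-5076 - 33559) = -20204*(-38635) = 780581540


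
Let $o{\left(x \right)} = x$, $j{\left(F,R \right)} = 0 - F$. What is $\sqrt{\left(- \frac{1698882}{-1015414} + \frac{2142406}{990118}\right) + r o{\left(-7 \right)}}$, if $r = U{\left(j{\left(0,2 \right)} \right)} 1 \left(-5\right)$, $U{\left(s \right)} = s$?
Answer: $\frac{2 \sqrt{60598045740920040873505}}{251344919713} \approx 1.9588$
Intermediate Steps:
$j{\left(F,R \right)} = - F$
$r = 0$ ($r = \left(-1\right) 0 \cdot 1 \left(-5\right) = 0 \cdot 1 \left(-5\right) = 0 \left(-5\right) = 0$)
$\sqrt{\left(- \frac{1698882}{-1015414} + \frac{2142406}{990118}\right) + r o{\left(-7 \right)}} = \sqrt{\left(- \frac{1698882}{-1015414} + \frac{2142406}{990118}\right) + 0 \left(-7\right)} = \sqrt{\left(\left(-1698882\right) \left(- \frac{1}{1015414}\right) + 2142406 \cdot \frac{1}{990118}\right) + 0} = \sqrt{\left(\frac{849441}{507707} + \frac{1071203}{495059}\right) + 0} = \sqrt{\frac{964380673540}{251344919713} + 0} = \sqrt{\frac{964380673540}{251344919713}} = \frac{2 \sqrt{60598045740920040873505}}{251344919713}$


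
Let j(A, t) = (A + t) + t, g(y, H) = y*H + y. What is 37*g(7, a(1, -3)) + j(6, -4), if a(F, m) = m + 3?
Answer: 257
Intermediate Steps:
a(F, m) = 3 + m
g(y, H) = y + H*y (g(y, H) = H*y + y = y + H*y)
j(A, t) = A + 2*t
37*g(7, a(1, -3)) + j(6, -4) = 37*(7*(1 + (3 - 3))) + (6 + 2*(-4)) = 37*(7*(1 + 0)) + (6 - 8) = 37*(7*1) - 2 = 37*7 - 2 = 259 - 2 = 257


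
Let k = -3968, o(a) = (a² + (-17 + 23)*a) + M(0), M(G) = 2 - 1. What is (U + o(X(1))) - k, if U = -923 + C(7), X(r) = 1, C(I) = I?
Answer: 3060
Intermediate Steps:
M(G) = 1
U = -916 (U = -923 + 7 = -916)
o(a) = 1 + a² + 6*a (o(a) = (a² + (-17 + 23)*a) + 1 = (a² + 6*a) + 1 = 1 + a² + 6*a)
(U + o(X(1))) - k = (-916 + (1 + 1² + 6*1)) - 1*(-3968) = (-916 + (1 + 1 + 6)) + 3968 = (-916 + 8) + 3968 = -908 + 3968 = 3060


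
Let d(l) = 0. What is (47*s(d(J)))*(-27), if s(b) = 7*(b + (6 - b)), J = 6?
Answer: -53298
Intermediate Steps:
s(b) = 42 (s(b) = 7*6 = 42)
(47*s(d(J)))*(-27) = (47*42)*(-27) = 1974*(-27) = -53298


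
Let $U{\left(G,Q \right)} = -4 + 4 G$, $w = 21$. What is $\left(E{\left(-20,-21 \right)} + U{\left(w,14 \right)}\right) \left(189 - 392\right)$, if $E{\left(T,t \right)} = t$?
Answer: $-11977$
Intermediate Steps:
$\left(E{\left(-20,-21 \right)} + U{\left(w,14 \right)}\right) \left(189 - 392\right) = \left(-21 + \left(-4 + 4 \cdot 21\right)\right) \left(189 - 392\right) = \left(-21 + \left(-4 + 84\right)\right) \left(-203\right) = \left(-21 + 80\right) \left(-203\right) = 59 \left(-203\right) = -11977$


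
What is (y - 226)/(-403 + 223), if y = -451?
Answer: 677/180 ≈ 3.7611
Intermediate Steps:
(y - 226)/(-403 + 223) = (-451 - 226)/(-403 + 223) = -677/(-180) = -677*(-1/180) = 677/180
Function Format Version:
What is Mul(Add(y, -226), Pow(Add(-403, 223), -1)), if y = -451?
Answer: Rational(677, 180) ≈ 3.7611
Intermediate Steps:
Mul(Add(y, -226), Pow(Add(-403, 223), -1)) = Mul(Add(-451, -226), Pow(Add(-403, 223), -1)) = Mul(-677, Pow(-180, -1)) = Mul(-677, Rational(-1, 180)) = Rational(677, 180)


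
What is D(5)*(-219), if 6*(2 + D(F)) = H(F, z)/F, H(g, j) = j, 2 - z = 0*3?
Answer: 2117/5 ≈ 423.40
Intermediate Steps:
z = 2 (z = 2 - 0*3 = 2 - 1*0 = 2 + 0 = 2)
D(F) = -2 + 1/(3*F) (D(F) = -2 + (2/F)/6 = -2 + 1/(3*F))
D(5)*(-219) = (-2 + (1/3)/5)*(-219) = (-2 + (1/3)*(1/5))*(-219) = (-2 + 1/15)*(-219) = -29/15*(-219) = 2117/5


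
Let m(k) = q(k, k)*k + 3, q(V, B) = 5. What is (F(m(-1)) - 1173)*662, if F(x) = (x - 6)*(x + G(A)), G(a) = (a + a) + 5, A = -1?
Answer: -781822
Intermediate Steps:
G(a) = 5 + 2*a (G(a) = 2*a + 5 = 5 + 2*a)
m(k) = 3 + 5*k (m(k) = 5*k + 3 = 3 + 5*k)
F(x) = (-6 + x)*(3 + x) (F(x) = (x - 6)*(x + (5 + 2*(-1))) = (-6 + x)*(x + (5 - 2)) = (-6 + x)*(x + 3) = (-6 + x)*(3 + x))
(F(m(-1)) - 1173)*662 = ((-18 + (3 + 5*(-1))² - 3*(3 + 5*(-1))) - 1173)*662 = ((-18 + (3 - 5)² - 3*(3 - 5)) - 1173)*662 = ((-18 + (-2)² - 3*(-2)) - 1173)*662 = ((-18 + 4 + 6) - 1173)*662 = (-8 - 1173)*662 = -1181*662 = -781822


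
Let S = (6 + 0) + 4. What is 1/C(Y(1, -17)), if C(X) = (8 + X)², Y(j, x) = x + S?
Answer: 1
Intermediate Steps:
S = 10 (S = 6 + 4 = 10)
Y(j, x) = 10 + x (Y(j, x) = x + 10 = 10 + x)
1/C(Y(1, -17)) = 1/((8 + (10 - 17))²) = 1/((8 - 7)²) = 1/(1²) = 1/1 = 1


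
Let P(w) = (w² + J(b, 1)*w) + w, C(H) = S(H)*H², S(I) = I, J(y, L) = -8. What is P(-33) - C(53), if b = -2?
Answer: -147557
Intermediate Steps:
C(H) = H³ (C(H) = H*H² = H³)
P(w) = w² - 7*w (P(w) = (w² - 8*w) + w = w² - 7*w)
P(-33) - C(53) = -33*(-7 - 33) - 1*53³ = -33*(-40) - 1*148877 = 1320 - 148877 = -147557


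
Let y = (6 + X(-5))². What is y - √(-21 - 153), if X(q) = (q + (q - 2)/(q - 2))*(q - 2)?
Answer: 1156 - I*√174 ≈ 1156.0 - 13.191*I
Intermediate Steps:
X(q) = (1 + q)*(-2 + q) (X(q) = (q + (-2 + q)/(-2 + q))*(-2 + q) = (q + 1)*(-2 + q) = (1 + q)*(-2 + q))
y = 1156 (y = (6 + (-2 + (-5)² - 1*(-5)))² = (6 + (-2 + 25 + 5))² = (6 + 28)² = 34² = 1156)
y - √(-21 - 153) = 1156 - √(-21 - 153) = 1156 - √(-174) = 1156 - I*√174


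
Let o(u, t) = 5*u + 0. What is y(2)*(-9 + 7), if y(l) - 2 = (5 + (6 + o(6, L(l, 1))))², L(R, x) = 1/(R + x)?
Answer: -3366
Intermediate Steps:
o(u, t) = 5*u
y(l) = 1683 (y(l) = 2 + (5 + (6 + 5*6))² = 2 + (5 + (6 + 30))² = 2 + (5 + 36)² = 2 + 41² = 2 + 1681 = 1683)
y(2)*(-9 + 7) = 1683*(-9 + 7) = 1683*(-2) = -3366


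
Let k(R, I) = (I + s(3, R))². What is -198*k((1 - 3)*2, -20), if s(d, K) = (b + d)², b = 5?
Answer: -383328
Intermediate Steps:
s(d, K) = (5 + d)²
k(R, I) = (64 + I)² (k(R, I) = (I + (5 + 3)²)² = (I + 8²)² = (I + 64)² = (64 + I)²)
-198*k((1 - 3)*2, -20) = -198*(64 - 20)² = -198*44² = -198*1936 = -383328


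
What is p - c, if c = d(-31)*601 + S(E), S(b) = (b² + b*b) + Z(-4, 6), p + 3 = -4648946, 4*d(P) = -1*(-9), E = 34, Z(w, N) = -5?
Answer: -18610433/4 ≈ -4.6526e+6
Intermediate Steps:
d(P) = 9/4 (d(P) = (-1*(-9))/4 = (¼)*9 = 9/4)
p = -4648949 (p = -3 - 4648946 = -4648949)
S(b) = -5 + 2*b² (S(b) = (b² + b*b) - 5 = (b² + b²) - 5 = 2*b² - 5 = -5 + 2*b²)
c = 14637/4 (c = (9/4)*601 + (-5 + 2*34²) = 5409/4 + (-5 + 2*1156) = 5409/4 + (-5 + 2312) = 5409/4 + 2307 = 14637/4 ≈ 3659.3)
p - c = -4648949 - 1*14637/4 = -4648949 - 14637/4 = -18610433/4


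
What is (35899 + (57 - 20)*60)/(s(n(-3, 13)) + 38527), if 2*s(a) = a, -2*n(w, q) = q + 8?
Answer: 152476/154087 ≈ 0.98954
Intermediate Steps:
n(w, q) = -4 - q/2 (n(w, q) = -(q + 8)/2 = -(8 + q)/2 = -4 - q/2)
s(a) = a/2
(35899 + (57 - 20)*60)/(s(n(-3, 13)) + 38527) = (35899 + (57 - 20)*60)/((-4 - 1/2*13)/2 + 38527) = (35899 + 37*60)/((-4 - 13/2)/2 + 38527) = (35899 + 2220)/((1/2)*(-21/2) + 38527) = 38119/(-21/4 + 38527) = 38119/(154087/4) = 38119*(4/154087) = 152476/154087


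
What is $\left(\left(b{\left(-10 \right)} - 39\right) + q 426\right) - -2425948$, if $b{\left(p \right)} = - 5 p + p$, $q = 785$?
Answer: $2760359$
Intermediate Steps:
$b{\left(p \right)} = - 4 p$
$\left(\left(b{\left(-10 \right)} - 39\right) + q 426\right) - -2425948 = \left(\left(\left(-4\right) \left(-10\right) - 39\right) + 785 \cdot 426\right) - -2425948 = \left(\left(40 - 39\right) + 334410\right) + 2425948 = \left(1 + 334410\right) + 2425948 = 334411 + 2425948 = 2760359$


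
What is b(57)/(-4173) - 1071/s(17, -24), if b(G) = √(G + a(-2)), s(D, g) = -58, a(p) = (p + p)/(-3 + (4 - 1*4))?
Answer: 1071/58 - 5*√21/12519 ≈ 18.464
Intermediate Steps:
a(p) = -2*p/3 (a(p) = (2*p)/(-3 + (4 - 4)) = (2*p)/(-3 + 0) = (2*p)/(-3) = (2*p)*(-⅓) = -2*p/3)
b(G) = √(4/3 + G) (b(G) = √(G - ⅔*(-2)) = √(G + 4/3) = √(4/3 + G))
b(57)/(-4173) - 1071/s(17, -24) = (√(12 + 9*57)/3)/(-4173) - 1071/(-58) = (√(12 + 513)/3)*(-1/4173) - 1071*(-1/58) = (√525/3)*(-1/4173) + 1071/58 = ((5*√21)/3)*(-1/4173) + 1071/58 = (5*√21/3)*(-1/4173) + 1071/58 = -5*√21/12519 + 1071/58 = 1071/58 - 5*√21/12519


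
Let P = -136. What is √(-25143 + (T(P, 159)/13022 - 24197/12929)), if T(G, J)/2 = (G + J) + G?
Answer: I*√178186575925266486459/84180719 ≈ 158.57*I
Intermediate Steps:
T(G, J) = 2*J + 4*G (T(G, J) = 2*((G + J) + G) = 2*(J + 2*G) = 2*J + 4*G)
√(-25143 + (T(P, 159)/13022 - 24197/12929)) = √(-25143 + ((2*159 + 4*(-136))/13022 - 24197/12929)) = √(-25143 + ((318 - 544)*(1/13022) - 24197*1/12929)) = √(-25143 + (-226*1/13022 - 24197/12929)) = √(-25143 + (-113/6511 - 24197/12929)) = √(-25143 - 159007644/84180719) = √(-2116714825461/84180719) = I*√178186575925266486459/84180719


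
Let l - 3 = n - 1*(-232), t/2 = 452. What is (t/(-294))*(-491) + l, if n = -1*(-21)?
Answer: 259564/147 ≈ 1765.7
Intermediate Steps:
n = 21
t = 904 (t = 2*452 = 904)
l = 256 (l = 3 + (21 - 1*(-232)) = 3 + (21 + 232) = 3 + 253 = 256)
(t/(-294))*(-491) + l = (904/(-294))*(-491) + 256 = (904*(-1/294))*(-491) + 256 = -452/147*(-491) + 256 = 221932/147 + 256 = 259564/147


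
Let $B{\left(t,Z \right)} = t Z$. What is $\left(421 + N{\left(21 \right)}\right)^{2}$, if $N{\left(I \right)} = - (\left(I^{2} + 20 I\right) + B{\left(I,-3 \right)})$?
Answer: $142129$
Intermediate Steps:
$B{\left(t,Z \right)} = Z t$
$N{\left(I \right)} = - I^{2} - 17 I$ ($N{\left(I \right)} = - (\left(I^{2} + 20 I\right) - 3 I) = - (I^{2} + 17 I) = - I^{2} - 17 I$)
$\left(421 + N{\left(21 \right)}\right)^{2} = \left(421 + 21 \left(-17 - 21\right)\right)^{2} = \left(421 + 21 \left(-38\right)\right)^{2} = \left(421 - 798\right)^{2} = \left(-377\right)^{2} = 142129$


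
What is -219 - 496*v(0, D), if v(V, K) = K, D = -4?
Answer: 1765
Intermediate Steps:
-219 - 496*v(0, D) = -219 - 496*(-4) = -219 + 1984 = 1765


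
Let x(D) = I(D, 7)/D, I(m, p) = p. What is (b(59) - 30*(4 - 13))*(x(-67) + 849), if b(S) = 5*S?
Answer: 32134940/67 ≈ 4.7963e+5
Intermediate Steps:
x(D) = 7/D
(b(59) - 30*(4 - 13))*(x(-67) + 849) = (5*59 - 30*(4 - 13))*(7/(-67) + 849) = (295 - 30*(-9))*(7*(-1/67) + 849) = (295 + 270)*(-7/67 + 849) = 565*(56876/67) = 32134940/67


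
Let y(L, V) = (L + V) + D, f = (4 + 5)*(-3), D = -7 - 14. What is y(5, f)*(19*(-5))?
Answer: 4085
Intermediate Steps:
D = -21
f = -27 (f = 9*(-3) = -27)
y(L, V) = -21 + L + V (y(L, V) = (L + V) - 21 = -21 + L + V)
y(5, f)*(19*(-5)) = (-21 + 5 - 27)*(19*(-5)) = -43*(-95) = 4085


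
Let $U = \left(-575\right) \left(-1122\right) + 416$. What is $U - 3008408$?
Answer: $-2362842$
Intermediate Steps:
$U = 645566$ ($U = 645150 + 416 = 645566$)
$U - 3008408 = 645566 - 3008408 = -2362842$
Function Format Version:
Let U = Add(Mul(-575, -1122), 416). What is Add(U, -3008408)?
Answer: -2362842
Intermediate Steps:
U = 645566 (U = Add(645150, 416) = 645566)
Add(U, -3008408) = Add(645566, -3008408) = -2362842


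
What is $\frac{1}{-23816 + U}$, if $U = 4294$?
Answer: $- \frac{1}{19522} \approx -5.1224 \cdot 10^{-5}$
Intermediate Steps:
$\frac{1}{-23816 + U} = \frac{1}{-23816 + 4294} = \frac{1}{-19522} = - \frac{1}{19522}$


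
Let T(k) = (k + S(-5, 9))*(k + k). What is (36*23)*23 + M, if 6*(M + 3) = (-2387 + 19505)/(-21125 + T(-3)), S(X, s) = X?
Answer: 401324304/21077 ≈ 19041.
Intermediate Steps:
T(k) = 2*k*(-5 + k) (T(k) = (k - 5)*(k + k) = (-5 + k)*(2*k) = 2*k*(-5 + k))
M = -66084/21077 (M = -3 + ((-2387 + 19505)/(-21125 + 2*(-3)*(-5 - 3)))/6 = -3 + (17118/(-21125 + 2*(-3)*(-8)))/6 = -3 + (17118/(-21125 + 48))/6 = -3 + (17118/(-21077))/6 = -3 + (17118*(-1/21077))/6 = -3 + (⅙)*(-17118/21077) = -3 - 2853/21077 = -66084/21077 ≈ -3.1354)
(36*23)*23 + M = (36*23)*23 - 66084/21077 = 828*23 - 66084/21077 = 19044 - 66084/21077 = 401324304/21077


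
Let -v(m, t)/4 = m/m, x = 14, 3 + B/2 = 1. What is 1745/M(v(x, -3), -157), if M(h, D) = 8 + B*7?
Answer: -349/4 ≈ -87.250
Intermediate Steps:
B = -4 (B = -6 + 2*1 = -6 + 2 = -4)
v(m, t) = -4 (v(m, t) = -4*m/m = -4*1 = -4)
M(h, D) = -20 (M(h, D) = 8 - 4*7 = 8 - 28 = -20)
1745/M(v(x, -3), -157) = 1745/(-20) = 1745*(-1/20) = -349/4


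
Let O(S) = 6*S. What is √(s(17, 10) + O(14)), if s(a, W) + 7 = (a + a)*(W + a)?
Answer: √995 ≈ 31.544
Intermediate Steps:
s(a, W) = -7 + 2*a*(W + a) (s(a, W) = -7 + (a + a)*(W + a) = -7 + (2*a)*(W + a) = -7 + 2*a*(W + a))
√(s(17, 10) + O(14)) = √((-7 + 2*17² + 2*10*17) + 6*14) = √((-7 + 2*289 + 340) + 84) = √((-7 + 578 + 340) + 84) = √(911 + 84) = √995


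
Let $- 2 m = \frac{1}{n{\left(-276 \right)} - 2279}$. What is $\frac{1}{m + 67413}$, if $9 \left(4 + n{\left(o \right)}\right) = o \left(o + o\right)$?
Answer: $\frac{29290}{1974526769} \approx 1.4834 \cdot 10^{-5}$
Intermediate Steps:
$n{\left(o \right)} = -4 + \frac{2 o^{2}}{9}$ ($n{\left(o \right)} = -4 + \frac{o \left(o + o\right)}{9} = -4 + \frac{o 2 o}{9} = -4 + \frac{2 o^{2}}{9}$)
$m = - \frac{1}{29290}$ ($m = - \frac{1}{2 \left(\left(-4 + \frac{2 \left(-276\right)^{2}}{9}\right) - 2279\right)} = - \frac{1}{2 \left(\left(-4 + \frac{2}{9} \cdot 76176\right) - 2279\right)} = - \frac{1}{2 \left(\left(-4 + 16928\right) - 2279\right)} = - \frac{1}{2 \left(16924 - 2279\right)} = - \frac{1}{2 \cdot 14645} = \left(- \frac{1}{2}\right) \frac{1}{14645} = - \frac{1}{29290} \approx -3.4141 \cdot 10^{-5}$)
$\frac{1}{m + 67413} = \frac{1}{- \frac{1}{29290} + 67413} = \frac{1}{\frac{1974526769}{29290}} = \frac{29290}{1974526769}$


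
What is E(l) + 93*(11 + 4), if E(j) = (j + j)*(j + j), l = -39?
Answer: 7479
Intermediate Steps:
E(j) = 4*j² (E(j) = (2*j)*(2*j) = 4*j²)
E(l) + 93*(11 + 4) = 4*(-39)² + 93*(11 + 4) = 4*1521 + 93*15 = 6084 + 1395 = 7479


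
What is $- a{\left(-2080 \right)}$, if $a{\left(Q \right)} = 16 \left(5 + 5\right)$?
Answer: $-160$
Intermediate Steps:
$a{\left(Q \right)} = 160$ ($a{\left(Q \right)} = 16 \cdot 10 = 160$)
$- a{\left(-2080 \right)} = \left(-1\right) 160 = -160$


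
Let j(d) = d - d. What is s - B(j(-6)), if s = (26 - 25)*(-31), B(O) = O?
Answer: -31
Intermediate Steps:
j(d) = 0
s = -31 (s = 1*(-31) = -31)
s - B(j(-6)) = -31 - 1*0 = -31 + 0 = -31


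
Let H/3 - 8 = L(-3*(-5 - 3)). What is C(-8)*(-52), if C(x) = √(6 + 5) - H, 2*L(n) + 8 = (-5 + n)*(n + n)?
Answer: 71760 - 52*√11 ≈ 71588.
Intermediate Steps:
L(n) = -4 + n*(-5 + n) (L(n) = -4 + ((-5 + n)*(n + n))/2 = -4 + ((-5 + n)*(2*n))/2 = -4 + (2*n*(-5 + n))/2 = -4 + n*(-5 + n))
H = 1380 (H = 24 + 3*(-4 + (-3*(-5 - 3))² - (-15)*(-5 - 3)) = 24 + 3*(-4 + (-3*(-8))² - (-15)*(-8)) = 24 + 3*(-4 + 24² - 5*24) = 24 + 3*(-4 + 576 - 120) = 24 + 3*452 = 24 + 1356 = 1380)
C(x) = -1380 + √11 (C(x) = √(6 + 5) - 1*1380 = √11 - 1380 = -1380 + √11)
C(-8)*(-52) = (-1380 + √11)*(-52) = 71760 - 52*√11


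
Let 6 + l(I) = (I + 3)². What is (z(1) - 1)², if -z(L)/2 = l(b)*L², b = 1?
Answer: 441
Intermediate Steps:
l(I) = -6 + (3 + I)² (l(I) = -6 + (I + 3)² = -6 + (3 + I)²)
z(L) = -20*L² (z(L) = -2*(-6 + (3 + 1)²)*L² = -2*(-6 + 4²)*L² = -2*(-6 + 16)*L² = -20*L²)
(z(1) - 1)² = (-20*1² - 1)² = (-20*1 - 1)² = (-20 - 1)² = (-21)² = 441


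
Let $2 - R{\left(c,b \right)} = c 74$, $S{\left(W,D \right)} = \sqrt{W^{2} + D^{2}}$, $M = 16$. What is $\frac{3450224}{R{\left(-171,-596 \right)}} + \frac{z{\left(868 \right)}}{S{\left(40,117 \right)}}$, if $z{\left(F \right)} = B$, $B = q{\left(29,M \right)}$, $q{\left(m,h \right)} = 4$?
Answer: $\frac{215639}{791} + \frac{4 \sqrt{15289}}{15289} \approx 272.65$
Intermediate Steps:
$B = 4$
$S{\left(W,D \right)} = \sqrt{D^{2} + W^{2}}$
$z{\left(F \right)} = 4$
$R{\left(c,b \right)} = 2 - 74 c$ ($R{\left(c,b \right)} = 2 - c 74 = 2 - 74 c$)
$\frac{3450224}{R{\left(-171,-596 \right)}} + \frac{z{\left(868 \right)}}{S{\left(40,117 \right)}} = \frac{3450224}{2 - -12654} + \frac{4}{\sqrt{117^{2} + 40^{2}}} = \frac{3450224}{2 + 12654} + \frac{4}{\sqrt{13689 + 1600}} = \frac{3450224}{12656} + \frac{4}{\sqrt{15289}} = 3450224 \cdot \frac{1}{12656} + 4 \frac{\sqrt{15289}}{15289} = \frac{215639}{791} + \frac{4 \sqrt{15289}}{15289}$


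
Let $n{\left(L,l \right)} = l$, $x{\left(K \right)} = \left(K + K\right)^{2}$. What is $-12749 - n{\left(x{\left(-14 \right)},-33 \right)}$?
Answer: $-12716$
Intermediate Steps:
$x{\left(K \right)} = 4 K^{2}$ ($x{\left(K \right)} = \left(2 K\right)^{2} = 4 K^{2}$)
$-12749 - n{\left(x{\left(-14 \right)},-33 \right)} = -12749 - -33 = -12749 + 33 = -12716$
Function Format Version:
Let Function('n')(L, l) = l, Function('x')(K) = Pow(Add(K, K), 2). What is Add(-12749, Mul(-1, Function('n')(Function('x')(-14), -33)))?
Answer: -12716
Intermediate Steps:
Function('x')(K) = Mul(4, Pow(K, 2)) (Function('x')(K) = Pow(Mul(2, K), 2) = Mul(4, Pow(K, 2)))
Add(-12749, Mul(-1, Function('n')(Function('x')(-14), -33))) = Add(-12749, Mul(-1, -33)) = Add(-12749, 33) = -12716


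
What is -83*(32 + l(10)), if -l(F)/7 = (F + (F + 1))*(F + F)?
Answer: 241364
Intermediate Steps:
l(F) = -14*F*(1 + 2*F) (l(F) = -7*(F + (F + 1))*(F + F) = -7*(F + (1 + F))*2*F = -7*(1 + 2*F)*2*F = -14*F*(1 + 2*F))
-83*(32 + l(10)) = -83*(32 - 14*10*(1 + 2*10)) = -83*(32 - 14*10*(1 + 20)) = -83*(32 - 14*10*21) = -83*(32 - 2940) = -83*(-2908) = 241364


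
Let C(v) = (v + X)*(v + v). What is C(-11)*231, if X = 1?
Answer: 50820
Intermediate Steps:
C(v) = 2*v*(1 + v) (C(v) = (v + 1)*(v + v) = (1 + v)*(2*v) = 2*v*(1 + v))
C(-11)*231 = (2*(-11)*(1 - 11))*231 = (2*(-11)*(-10))*231 = 220*231 = 50820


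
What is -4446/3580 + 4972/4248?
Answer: -33964/475245 ≈ -0.071466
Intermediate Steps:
-4446/3580 + 4972/4248 = -4446*1/3580 + 4972*(1/4248) = -2223/1790 + 1243/1062 = -33964/475245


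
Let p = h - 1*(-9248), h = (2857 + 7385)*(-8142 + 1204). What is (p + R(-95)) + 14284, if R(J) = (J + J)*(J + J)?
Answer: -70999364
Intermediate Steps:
h = -71058996 (h = 10242*(-6938) = -71058996)
R(J) = 4*J² (R(J) = (2*J)*(2*J) = 4*J²)
p = -71049748 (p = -71058996 - 1*(-9248) = -71058996 + 9248 = -71049748)
(p + R(-95)) + 14284 = (-71049748 + 4*(-95)²) + 14284 = (-71049748 + 4*9025) + 14284 = (-71049748 + 36100) + 14284 = -71013648 + 14284 = -70999364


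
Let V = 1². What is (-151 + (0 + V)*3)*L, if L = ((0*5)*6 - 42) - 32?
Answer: 10952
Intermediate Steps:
V = 1
L = -74 (L = (0*6 - 42) - 32 = (0 - 42) - 32 = -42 - 32 = -74)
(-151 + (0 + V)*3)*L = (-151 + (0 + 1)*3)*(-74) = (-151 + 1*3)*(-74) = (-151 + 3)*(-74) = -148*(-74) = 10952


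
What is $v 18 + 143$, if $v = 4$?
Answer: $215$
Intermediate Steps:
$v 18 + 143 = 4 \cdot 18 + 143 = 72 + 143 = 215$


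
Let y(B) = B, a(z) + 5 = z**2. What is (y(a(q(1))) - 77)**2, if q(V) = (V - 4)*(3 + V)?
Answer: 3844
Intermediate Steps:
q(V) = (-4 + V)*(3 + V)
a(z) = -5 + z**2
(y(a(q(1))) - 77)**2 = ((-5 + (-12 + 1**2 - 1*1)**2) - 77)**2 = ((-5 + (-12 + 1 - 1)**2) - 77)**2 = ((-5 + (-12)**2) - 77)**2 = ((-5 + 144) - 77)**2 = (139 - 77)**2 = 62**2 = 3844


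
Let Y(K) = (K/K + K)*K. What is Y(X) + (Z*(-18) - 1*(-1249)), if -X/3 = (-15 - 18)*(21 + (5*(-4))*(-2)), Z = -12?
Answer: 36477025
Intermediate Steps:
X = 6039 (X = -3*(-15 - 18)*(21 + (5*(-4))*(-2)) = -(-99)*(21 - 20*(-2)) = -(-99)*(21 + 40) = -(-99)*61 = -3*(-2013) = 6039)
Y(K) = K*(1 + K) (Y(K) = (1 + K)*K = K*(1 + K))
Y(X) + (Z*(-18) - 1*(-1249)) = 6039*(1 + 6039) + (-12*(-18) - 1*(-1249)) = 6039*6040 + (216 + 1249) = 36475560 + 1465 = 36477025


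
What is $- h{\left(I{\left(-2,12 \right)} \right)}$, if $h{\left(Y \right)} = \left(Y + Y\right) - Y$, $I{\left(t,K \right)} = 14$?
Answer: $-14$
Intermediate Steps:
$h{\left(Y \right)} = Y$ ($h{\left(Y \right)} = 2 Y - Y = Y$)
$- h{\left(I{\left(-2,12 \right)} \right)} = \left(-1\right) 14 = -14$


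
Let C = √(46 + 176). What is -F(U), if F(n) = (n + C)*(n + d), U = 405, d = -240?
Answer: -66825 - 165*√222 ≈ -69284.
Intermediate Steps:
C = √222 ≈ 14.900
F(n) = (-240 + n)*(n + √222) (F(n) = (n + √222)*(n - 240) = (n + √222)*(-240 + n) = (-240 + n)*(n + √222))
-F(U) = -(405² - 240*405 - 240*√222 + 405*√222) = -(164025 - 97200 - 240*√222 + 405*√222) = -(66825 + 165*√222) = -66825 - 165*√222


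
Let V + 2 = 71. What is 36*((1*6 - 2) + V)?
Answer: 2628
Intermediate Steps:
V = 69 (V = -2 + 71 = 69)
36*((1*6 - 2) + V) = 36*((1*6 - 2) + 69) = 36*((6 - 2) + 69) = 36*(4 + 69) = 36*73 = 2628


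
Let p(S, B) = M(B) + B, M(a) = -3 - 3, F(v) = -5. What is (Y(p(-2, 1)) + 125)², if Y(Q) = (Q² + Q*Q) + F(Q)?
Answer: 28900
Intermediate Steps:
M(a) = -6
p(S, B) = -6 + B
Y(Q) = -5 + 2*Q² (Y(Q) = (Q² + Q*Q) - 5 = (Q² + Q²) - 5 = 2*Q² - 5 = -5 + 2*Q²)
(Y(p(-2, 1)) + 125)² = ((-5 + 2*(-6 + 1)²) + 125)² = ((-5 + 2*(-5)²) + 125)² = ((-5 + 2*25) + 125)² = ((-5 + 50) + 125)² = (45 + 125)² = 170² = 28900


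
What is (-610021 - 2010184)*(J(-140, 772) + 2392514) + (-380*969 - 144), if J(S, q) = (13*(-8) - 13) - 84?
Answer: -6268350852529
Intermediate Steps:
J(S, q) = -201 (J(S, q) = (-104 - 13) - 84 = -117 - 84 = -201)
(-610021 - 2010184)*(J(-140, 772) + 2392514) + (-380*969 - 144) = (-610021 - 2010184)*(-201 + 2392514) + (-380*969 - 144) = -2620205*2392313 + (-368220 - 144) = -6268350484165 - 368364 = -6268350852529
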